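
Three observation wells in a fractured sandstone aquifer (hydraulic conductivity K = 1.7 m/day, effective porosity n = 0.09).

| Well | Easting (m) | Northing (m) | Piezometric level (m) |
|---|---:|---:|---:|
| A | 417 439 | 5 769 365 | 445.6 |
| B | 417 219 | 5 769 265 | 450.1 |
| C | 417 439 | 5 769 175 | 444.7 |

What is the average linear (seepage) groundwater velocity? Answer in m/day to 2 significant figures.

Taking A as reference: B−A = (-220, -100, +4.5); C−A = (0, -190, -0.9).
Solve a·Δx + b·Δy = Δh: det = (-220)·(-190) − 0·(-100) = 41800.
∂h/∂x = [(+4.5)·(-190) − (-0.9)·(-100)] / 41800 = -0.02261
∂h/∂y = [(-220)·(-0.9) − 0·(+4.5)] / 41800 = +0.004737
|∇h| = √(-0.02261² + 0.004737²) = 0.0231
Seepage velocity v = K·i/n = 1.7 × 0.0231 / 0.09 = 0.4363 m/day.

0.44 m/day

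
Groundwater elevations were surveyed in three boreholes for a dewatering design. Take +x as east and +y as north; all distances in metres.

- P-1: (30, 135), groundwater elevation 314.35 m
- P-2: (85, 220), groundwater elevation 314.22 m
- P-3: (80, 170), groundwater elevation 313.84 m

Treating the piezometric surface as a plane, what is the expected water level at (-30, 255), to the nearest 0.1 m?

Differences from P-1: to P-2 (Δx, Δy, Δh) = (55, 85, -0.13); to P-3 = (50, 35, -0.51).
Solve a·Δx + b·Δy = Δh: det = 55·35 − 50·85 = -2325.
∂h/∂x = [(-0.13)·35 − (-0.51)·85] / -2325 = -0.01669
∂h/∂y = [55·(-0.51) − 50·(-0.13)] / -2325 = +0.009269
h(-30, 255) = 314.35 + (-0.01669)·(-60) + (+0.009269)·(120) = 314.35 +1.001 +1.112 = 316.464 m.

316.5 m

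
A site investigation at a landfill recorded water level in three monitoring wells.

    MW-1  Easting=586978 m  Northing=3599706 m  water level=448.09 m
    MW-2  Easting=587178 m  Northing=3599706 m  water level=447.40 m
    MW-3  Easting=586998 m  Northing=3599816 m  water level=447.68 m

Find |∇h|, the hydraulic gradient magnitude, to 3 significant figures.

Differences from MW-1: to MW-2 (Δx, Δy, Δh) = (200, 0, -0.69); to MW-3 = (20, 110, -0.41).
Solve a·Δx + b·Δy = Δh: det = 200·110 − 20·0 = 22000.
∂h/∂x = [(-0.69)·110 − (-0.41)·0] / 22000 = -0.003450
∂h/∂y = [200·(-0.41) − 20·(-0.69)] / 22000 = -0.003100
|∇h| = √(-0.003450² + -0.003100²) = 0.004638

0.00464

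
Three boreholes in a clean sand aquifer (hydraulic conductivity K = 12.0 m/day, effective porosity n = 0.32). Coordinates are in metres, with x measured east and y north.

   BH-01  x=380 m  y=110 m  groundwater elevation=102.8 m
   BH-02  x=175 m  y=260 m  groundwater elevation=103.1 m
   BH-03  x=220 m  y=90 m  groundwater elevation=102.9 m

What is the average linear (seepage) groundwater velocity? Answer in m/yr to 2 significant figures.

17 m/yr

With h = a·x + b·y + c and BH-01 as origin, the differences give:
  (-205)·a + 150·b = +0.3
  (-160)·a + (-20)·b = +0.1
Eliminate b (×(-20) and ×150, subtract): 28100·a = -21.00 → a = ∂h/∂x = -0.0007473
Back-substitute: b = ∂h/∂y = +0.0009786.
|∇h| = √(-0.0007473² + 0.0009786²) = 0.001231
Seepage velocity v = K·i/n = 12.0 × 0.001231 / 0.32 = 0.04616 m/day = 16.86 m/yr.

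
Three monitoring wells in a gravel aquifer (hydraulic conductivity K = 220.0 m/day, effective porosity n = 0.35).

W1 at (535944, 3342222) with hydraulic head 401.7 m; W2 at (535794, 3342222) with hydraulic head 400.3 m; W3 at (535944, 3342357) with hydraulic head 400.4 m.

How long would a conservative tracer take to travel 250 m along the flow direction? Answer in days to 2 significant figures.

∂h/∂x = (400.3 − 401.7) / (535794 − 535944) = +0.009333
∂h/∂y = (400.4 − 401.7) / (3342357 − 3342222) = -0.009630
|∇h| = √(0.009333² + -0.009630²) = 0.01341
Seepage velocity v = K·i/n = 220.0 × 0.01341 / 0.35 = 8.429 m/day.
t = 250 / 8.429 = 29.66 days.

30 days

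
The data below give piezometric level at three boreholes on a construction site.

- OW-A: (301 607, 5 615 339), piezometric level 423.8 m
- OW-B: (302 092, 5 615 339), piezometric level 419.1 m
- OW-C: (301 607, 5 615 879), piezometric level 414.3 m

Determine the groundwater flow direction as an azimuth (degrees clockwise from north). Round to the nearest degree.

∂h/∂x = (419.1 − 423.8) / (302092 − 301607) = -0.009691
∂h/∂y = (414.3 − 423.8) / (5615879 − 5615339) = -0.01759
Flow direction (−∇h) has components (+0.009691 E, +0.01759 N).
Azimuth = atan2(E, N) = atan2(+0.009691, +0.01759) = 28.8° ≈ 029°.

029°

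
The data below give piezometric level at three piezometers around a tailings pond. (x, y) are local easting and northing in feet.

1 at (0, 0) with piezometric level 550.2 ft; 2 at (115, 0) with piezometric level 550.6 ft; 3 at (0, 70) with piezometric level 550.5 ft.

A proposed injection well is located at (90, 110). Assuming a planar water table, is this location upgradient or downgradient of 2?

upgradient

∂h/∂x = (550.6 − 550.2) / (115 − 0) = +0.003478
∂h/∂y = (550.5 − 550.2) / (70 − 0) = +0.004286
Head at (90, 110) = 550.2 + (+0.003478)·(90) + (+0.004286)·(110) = 550.98 ft.
That is higher than the 550.6 ft at 2, so the point is upgradient.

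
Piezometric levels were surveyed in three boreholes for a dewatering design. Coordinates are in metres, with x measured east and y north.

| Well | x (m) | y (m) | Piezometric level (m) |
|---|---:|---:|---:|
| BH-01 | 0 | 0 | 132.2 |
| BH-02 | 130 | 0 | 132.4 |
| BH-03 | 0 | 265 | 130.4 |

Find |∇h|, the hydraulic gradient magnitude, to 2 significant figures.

0.0070

∂h/∂x = (132.4 − 132.2) / (130 − 0) = +0.001538
∂h/∂y = (130.4 − 132.2) / (265 − 0) = -0.006792
|∇h| = √(0.001538² + -0.006792²) = 0.006964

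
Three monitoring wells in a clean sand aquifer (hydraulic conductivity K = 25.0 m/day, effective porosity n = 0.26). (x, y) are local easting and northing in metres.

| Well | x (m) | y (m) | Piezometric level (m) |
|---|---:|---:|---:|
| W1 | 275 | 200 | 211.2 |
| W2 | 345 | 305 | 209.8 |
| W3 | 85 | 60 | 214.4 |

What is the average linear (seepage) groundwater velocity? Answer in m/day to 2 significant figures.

1.4 m/day

With h = a·x + b·y + c and W1 as origin, the differences give:
  70·a + 105·b = -1.4
  (-190)·a + (-140)·b = +3.2
Eliminate b (×(-140) and ×105, subtract): 10150·a = -140.00 → a = ∂h/∂x = -0.01379
Back-substitute: b = ∂h/∂y = -0.004138.
|∇h| = √(-0.01379² + -0.004138²) = 0.0144
Seepage velocity v = K·i/n = 25.0 × 0.0144 / 0.26 = 1.385 m/day.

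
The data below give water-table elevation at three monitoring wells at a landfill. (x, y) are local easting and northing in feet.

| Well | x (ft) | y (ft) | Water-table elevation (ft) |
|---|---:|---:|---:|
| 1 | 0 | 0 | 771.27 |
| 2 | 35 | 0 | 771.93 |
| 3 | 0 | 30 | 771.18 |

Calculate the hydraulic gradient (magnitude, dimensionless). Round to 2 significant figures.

∂h/∂x = (771.93 − 771.27) / (35 − 0) = +0.01886
∂h/∂y = (771.18 − 771.27) / (30 − 0) = -0.003000
|∇h| = √(0.01886² + -0.003000²) = 0.0191

0.019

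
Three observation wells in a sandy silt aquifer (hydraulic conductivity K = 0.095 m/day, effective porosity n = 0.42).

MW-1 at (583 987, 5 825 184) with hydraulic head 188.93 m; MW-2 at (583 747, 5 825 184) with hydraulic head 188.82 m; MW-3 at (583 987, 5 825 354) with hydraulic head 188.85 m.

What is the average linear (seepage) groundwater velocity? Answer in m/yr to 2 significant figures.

0.054 m/yr

∂h/∂x = (188.82 − 188.93) / (583747 − 583987) = +0.0004583
∂h/∂y = (188.85 − 188.93) / (5825354 − 5825184) = -0.0004706
|∇h| = √(0.0004583² + -0.0004706²) = 0.0006569
Seepage velocity v = K·i/n = 0.095 × 0.0006569 / 0.42 = 0.0001486 m/day = 0.05428 m/yr.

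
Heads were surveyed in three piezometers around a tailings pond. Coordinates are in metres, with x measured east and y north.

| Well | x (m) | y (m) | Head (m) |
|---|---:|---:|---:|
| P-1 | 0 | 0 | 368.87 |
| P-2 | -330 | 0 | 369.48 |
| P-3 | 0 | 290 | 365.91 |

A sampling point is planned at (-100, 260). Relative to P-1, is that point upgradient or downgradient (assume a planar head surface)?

∂h/∂x = (369.48 − 368.87) / (-330 − 0) = -0.001848
∂h/∂y = (365.91 − 368.87) / (290 − 0) = -0.01021
Head at (-100, 260) = 368.87 + (-0.001848)·(-100) + (-0.01021)·(260) = 366.40 m.
That is lower than the 368.87 m at P-1, so the point is downgradient.

downgradient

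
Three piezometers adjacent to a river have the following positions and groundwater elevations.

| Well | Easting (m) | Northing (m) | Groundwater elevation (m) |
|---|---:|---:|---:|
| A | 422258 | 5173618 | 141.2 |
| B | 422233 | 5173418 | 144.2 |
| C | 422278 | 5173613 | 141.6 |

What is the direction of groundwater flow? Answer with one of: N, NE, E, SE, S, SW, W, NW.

Taking A as reference: B−A = (-25, -200, +3.0); C−A = (20, -5, +0.4).
Determinant of the coordinate differences = (-25)·(-5) − 20·(-200) = 4125.
∂h/∂x = [(+3.0)·(-5) − (+0.4)·(-200)] / 4125 = +0.01576
∂h/∂y = [(-25)·(+0.4) − 20·(+3.0)] / 4125 = -0.01697
Flow = −∇h = (-0.01576 east, +0.01697 north), which points northwest.

NW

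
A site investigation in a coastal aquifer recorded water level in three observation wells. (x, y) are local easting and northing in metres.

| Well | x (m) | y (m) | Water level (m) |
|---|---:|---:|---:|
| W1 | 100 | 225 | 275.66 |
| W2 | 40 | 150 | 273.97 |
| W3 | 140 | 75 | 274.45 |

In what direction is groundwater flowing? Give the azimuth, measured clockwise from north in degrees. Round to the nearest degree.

229°

Differences from W1: to W2 (Δx, Δy, Δh) = (-60, -75, -1.69); to W3 = (40, -150, -1.21).
Determinant of the coordinate differences = (-60)·(-150) − 40·(-75) = 12000.
∂h/∂x = [(-1.69)·(-150) − (-1.21)·(-75)] / 12000 = +0.01356
∂h/∂y = [(-60)·(-1.21) − 40·(-1.69)] / 12000 = +0.01168
Flow direction (−∇h) has components (-0.01356 E, -0.01168 N).
Azimuth = atan2(E, N) = atan2(-0.01356, -0.01168) = 229.3° ≈ 229°.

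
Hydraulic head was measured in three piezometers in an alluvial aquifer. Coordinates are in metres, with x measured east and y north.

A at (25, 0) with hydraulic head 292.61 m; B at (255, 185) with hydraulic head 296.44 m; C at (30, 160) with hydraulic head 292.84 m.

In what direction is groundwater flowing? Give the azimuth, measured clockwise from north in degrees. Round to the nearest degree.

With h = a·x + b·y + c and A as origin, the differences give:
  230·a + 185·b = +3.83
  5·a + 160·b = +0.23
Eliminate b (×160 and ×185, subtract): 35875·a = 570.250 → a = ∂h/∂x = +0.01590
Back-substitute: b = ∂h/∂y = +0.0009408.
Flow direction (−∇h) has components (-0.01590 E, -0.0009408 N).
Azimuth = atan2(E, N) = atan2(-0.01590, -0.0009408) = 266.6° ≈ 267°.

267°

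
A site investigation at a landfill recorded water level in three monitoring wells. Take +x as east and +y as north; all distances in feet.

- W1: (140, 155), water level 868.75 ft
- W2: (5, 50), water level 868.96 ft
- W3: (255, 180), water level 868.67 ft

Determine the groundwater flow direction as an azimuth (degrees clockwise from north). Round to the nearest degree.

Taking W1 as reference: W2−W1 = (-135, -105, +0.21); W3−W1 = (115, 25, -0.08).
Determinant of the coordinate differences = (-135)·25 − 115·(-105) = 8700.
∂h/∂x = [(+0.21)·25 − (-0.08)·(-105)] / 8700 = -0.0003621
∂h/∂y = [(-135)·(-0.08) − 115·(+0.21)] / 8700 = -0.001534
Flow direction (−∇h) has components (+0.0003621 E, +0.001534 N).
Azimuth = atan2(E, N) = atan2(+0.0003621, +0.001534) = 13.3° ≈ 013°.

013°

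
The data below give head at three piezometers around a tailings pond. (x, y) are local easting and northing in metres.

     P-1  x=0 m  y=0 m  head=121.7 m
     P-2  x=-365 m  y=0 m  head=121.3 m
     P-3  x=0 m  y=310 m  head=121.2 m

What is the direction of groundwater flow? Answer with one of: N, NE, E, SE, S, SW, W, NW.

NW

∂h/∂x = (121.3 − 121.7) / (-365 − 0) = +0.001096
∂h/∂y = (121.2 − 121.7) / (310 − 0) = -0.001613
Flow = −∇h = (-0.001096 east, +0.001613 north), which points northwest.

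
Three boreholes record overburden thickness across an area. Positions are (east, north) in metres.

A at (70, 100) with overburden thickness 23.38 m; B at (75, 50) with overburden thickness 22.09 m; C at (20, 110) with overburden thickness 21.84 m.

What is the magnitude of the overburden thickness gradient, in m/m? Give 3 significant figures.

0.0471 m/m

Taking A as reference: B−A = (5, -50, -1.29); C−A = (-50, 10, -1.54).
Solve a·Δx + b·Δy = Δd: det = 5·10 − (-50)·(-50) = -2450.
∂d/∂x = [(-1.29)·10 − (-1.54)·(-50)] / -2450 = +0.03669
∂d/∂y = [5·(-1.54) − (-50)·(-1.29)] / -2450 = +0.02947
|∇f| = √(0.03669² + 0.02947²) = 0.04706 m/m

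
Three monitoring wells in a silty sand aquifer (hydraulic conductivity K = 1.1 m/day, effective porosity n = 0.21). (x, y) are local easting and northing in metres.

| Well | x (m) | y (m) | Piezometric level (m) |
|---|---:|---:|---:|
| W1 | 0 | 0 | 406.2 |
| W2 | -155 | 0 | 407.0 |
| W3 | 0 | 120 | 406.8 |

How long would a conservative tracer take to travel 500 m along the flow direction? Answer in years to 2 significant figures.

∂h/∂x = (407.0 − 406.2) / (-155 − 0) = -0.005161
∂h/∂y = (406.8 − 406.2) / (120 − 0) = +0.005000
|∇h| = √(-0.005161² + 0.005000²) = 0.007186
Seepage velocity v = K·i/n = 1.1 × 0.007186 / 0.21 = 0.03764 m/day.
t = 500 / 0.03764 = 1.328e+04 days = 36.4 years.

36 years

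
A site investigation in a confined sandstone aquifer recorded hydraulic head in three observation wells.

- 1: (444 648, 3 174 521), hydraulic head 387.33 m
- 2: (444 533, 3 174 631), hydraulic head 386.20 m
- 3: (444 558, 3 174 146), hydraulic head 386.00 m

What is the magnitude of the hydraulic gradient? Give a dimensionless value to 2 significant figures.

0.011

With h = a·x + b·y + c and 1 as origin, the differences give:
  (-115)·a + 110·b = -1.13
  (-90)·a + (-375)·b = -1.33
Eliminate b (×(-375) and ×110, subtract): 53025·a = 570.050 → a = ∂h/∂x = +0.01075
Back-substitute: b = ∂h/∂y = +0.0009665.
|∇h| = √(0.01075² + 0.0009665²) = 0.01079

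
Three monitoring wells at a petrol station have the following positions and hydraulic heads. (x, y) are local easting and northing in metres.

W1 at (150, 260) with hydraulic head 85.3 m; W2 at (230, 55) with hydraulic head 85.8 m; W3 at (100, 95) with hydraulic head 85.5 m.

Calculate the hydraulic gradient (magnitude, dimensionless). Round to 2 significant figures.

With h = a·x + b·y + c and W1 as origin, the differences give:
  80·a + (-205)·b = +0.5
  (-50)·a + (-165)·b = +0.2
Eliminate b (×(-165) and ×(-205), subtract): -23450·a = -41.50 → a = ∂h/∂x = +0.001770
Back-substitute: b = ∂h/∂y = -0.001748.
|∇h| = √(0.001770² + -0.001748²) = 0.002488

0.0025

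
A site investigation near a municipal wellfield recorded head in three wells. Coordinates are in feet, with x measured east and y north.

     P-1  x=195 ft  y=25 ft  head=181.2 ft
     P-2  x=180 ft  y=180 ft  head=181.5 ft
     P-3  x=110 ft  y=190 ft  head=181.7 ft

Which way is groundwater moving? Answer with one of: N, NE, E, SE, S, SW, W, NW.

SE

Differences from P-1: to P-2 (Δx, Δy, Δh) = (-15, 155, +0.3); to P-3 = (-85, 165, +0.5).
Solve a·Δx + b·Δy = Δh: det = (-15)·165 − (-85)·155 = 10700.
∂h/∂x = [(+0.3)·165 − (+0.5)·155] / 10700 = -0.002617
∂h/∂y = [(-15)·(+0.5) − (-85)·(+0.3)] / 10700 = +0.001682
Flow = −∇h = (+0.002617 east, -0.001682 north), which points southeast.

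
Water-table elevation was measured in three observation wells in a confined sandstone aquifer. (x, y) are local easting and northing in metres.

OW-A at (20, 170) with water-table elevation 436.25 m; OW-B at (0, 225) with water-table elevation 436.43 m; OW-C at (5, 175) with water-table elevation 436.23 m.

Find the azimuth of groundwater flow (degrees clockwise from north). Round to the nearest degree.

213°

Taking OW-A as reference: OW-B−OW-A = (-20, 55, +0.18); OW-C−OW-A = (-15, 5, -0.02).
Determinant of the coordinate differences = (-20)·5 − (-15)·55 = 725.
∂h/∂x = [(+0.18)·5 − (-0.02)·55] / 725 = +0.002759
∂h/∂y = [(-20)·(-0.02) − (-15)·(+0.18)] / 725 = +0.004276
Flow direction (−∇h) has components (-0.002759 E, -0.004276 N).
Azimuth = atan2(E, N) = atan2(-0.002759, -0.004276) = 212.8° ≈ 213°.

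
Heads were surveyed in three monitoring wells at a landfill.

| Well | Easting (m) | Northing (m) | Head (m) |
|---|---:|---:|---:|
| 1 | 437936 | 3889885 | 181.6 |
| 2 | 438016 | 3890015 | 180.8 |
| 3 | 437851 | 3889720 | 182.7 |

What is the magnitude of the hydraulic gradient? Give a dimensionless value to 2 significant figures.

Taking 1 as reference: 2−1 = (80, 130, -0.8); 3−1 = (-85, -165, +1.1).
Solve a·Δx + b·Δy = Δh: det = 80·(-165) − (-85)·130 = -2150.
∂h/∂x = [(-0.8)·(-165) − (+1.1)·130] / -2150 = +0.005116
∂h/∂y = [80·(+1.1) − (-85)·(-0.8)] / -2150 = -0.009302
|∇h| = √(0.005116² + -0.009302²) = 0.01062

0.011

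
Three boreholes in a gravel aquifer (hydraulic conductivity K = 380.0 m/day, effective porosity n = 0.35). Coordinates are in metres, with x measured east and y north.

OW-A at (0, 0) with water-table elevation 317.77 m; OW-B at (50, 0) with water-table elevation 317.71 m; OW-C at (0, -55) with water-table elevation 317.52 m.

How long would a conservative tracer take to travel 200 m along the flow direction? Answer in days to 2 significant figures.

∂h/∂x = (317.71 − 317.77) / (50 − 0) = -0.001200
∂h/∂y = (317.52 − 317.77) / (-55 − 0) = +0.004545
|∇h| = √(-0.001200² + 0.004545²) = 0.004701
Seepage velocity v = K·i/n = 380.0 × 0.004701 / 0.35 = 5.104 m/day.
t = 200 / 5.104 = 39.18 days.

39 days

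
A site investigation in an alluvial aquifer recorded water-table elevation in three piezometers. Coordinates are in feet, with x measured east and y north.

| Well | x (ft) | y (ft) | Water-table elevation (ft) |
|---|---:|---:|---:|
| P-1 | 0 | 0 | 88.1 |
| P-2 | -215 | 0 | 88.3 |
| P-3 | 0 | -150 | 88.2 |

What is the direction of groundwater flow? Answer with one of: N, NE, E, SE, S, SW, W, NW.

NE

∂h/∂x = (88.3 − 88.1) / (-215 − 0) = -0.0009302
∂h/∂y = (88.2 − 88.1) / (-150 − 0) = -0.0006667
Flow = −∇h = (+0.0009302 east, +0.0006667 north), which points northeast.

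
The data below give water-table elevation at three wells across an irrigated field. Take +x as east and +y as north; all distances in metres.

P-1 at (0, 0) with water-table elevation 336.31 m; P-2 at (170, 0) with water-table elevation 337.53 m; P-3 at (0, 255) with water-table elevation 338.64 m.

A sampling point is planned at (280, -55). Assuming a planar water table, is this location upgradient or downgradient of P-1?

∂h/∂x = (337.53 − 336.31) / (170 − 0) = +0.007176
∂h/∂y = (338.64 − 336.31) / (255 − 0) = +0.009137
Head at (280, -55) = 336.31 + (+0.007176)·(280) + (+0.009137)·(-55) = 337.82 m.
That is higher than the 336.31 m at P-1, so the point is upgradient.

upgradient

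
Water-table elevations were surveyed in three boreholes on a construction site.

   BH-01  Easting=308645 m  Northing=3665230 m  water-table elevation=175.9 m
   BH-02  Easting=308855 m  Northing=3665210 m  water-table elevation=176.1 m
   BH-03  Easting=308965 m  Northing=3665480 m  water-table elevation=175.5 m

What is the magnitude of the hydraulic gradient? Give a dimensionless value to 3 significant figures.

Taking BH-01 as reference: BH-02−BH-01 = (210, -20, +0.2); BH-03−BH-01 = (320, 250, -0.4).
Determinant of the coordinate differences = 210·250 − 320·(-20) = 58900.
∂h/∂x = [(+0.2)·250 − (-0.4)·(-20)] / 58900 = +0.0007131
∂h/∂y = [210·(-0.4) − 320·(+0.2)] / 58900 = -0.002513
|∇h| = √(0.0007131² + -0.002513²) = 0.002612

0.00261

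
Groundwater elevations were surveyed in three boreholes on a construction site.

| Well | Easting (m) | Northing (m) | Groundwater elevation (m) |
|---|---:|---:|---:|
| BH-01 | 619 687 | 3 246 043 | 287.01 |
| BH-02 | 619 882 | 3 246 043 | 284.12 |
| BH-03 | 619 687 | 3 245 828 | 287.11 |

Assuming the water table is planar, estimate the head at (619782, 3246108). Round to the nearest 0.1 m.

∂h/∂x = (284.12 − 287.01) / (619882 − 619687) = -0.01482
∂h/∂y = (287.11 − 287.01) / (3245828 − 3246043) = -0.0004651
h(619782, 3246108) = 287.01 + (-0.01482)·(95) + (-0.0004651)·(65) = 287.01 -1.408 -0.030 = 285.572 m.

285.6 m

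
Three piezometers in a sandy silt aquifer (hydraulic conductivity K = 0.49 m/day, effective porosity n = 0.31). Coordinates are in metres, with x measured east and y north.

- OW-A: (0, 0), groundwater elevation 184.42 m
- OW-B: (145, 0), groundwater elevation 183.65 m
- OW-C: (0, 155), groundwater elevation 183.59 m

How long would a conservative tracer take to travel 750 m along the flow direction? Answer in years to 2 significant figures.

∂h/∂x = (183.65 − 184.42) / (145 − 0) = -0.005310
∂h/∂y = (183.59 − 184.42) / (155 − 0) = -0.005355
|∇h| = √(-0.005310² + -0.005355²) = 0.007541
Seepage velocity v = K·i/n = 0.49 × 0.007541 / 0.31 = 0.01192 m/day.
t = 750 / 0.01192 = 6.292e+04 days = 172 years.

170 years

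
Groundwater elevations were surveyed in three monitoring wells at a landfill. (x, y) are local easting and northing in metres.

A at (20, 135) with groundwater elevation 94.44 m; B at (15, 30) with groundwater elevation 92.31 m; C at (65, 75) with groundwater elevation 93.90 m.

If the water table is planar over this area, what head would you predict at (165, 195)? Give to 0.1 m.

97.7 m

With h = a·x + b·y + c and A as origin, the differences give:
  (-5)·a + (-105)·b = -2.13
  45·a + (-60)·b = -0.54
Eliminate b (×(-60) and ×(-105), subtract): 5025·a = 71.100 → a = ∂h/∂x = +0.01415
Back-substitute: b = ∂h/∂y = +0.01961.
h(165, 195) = 94.44 + (+0.01415)·(145) + (+0.01961)·(60) = 94.44 +2.052 +1.177 = 97.668 m.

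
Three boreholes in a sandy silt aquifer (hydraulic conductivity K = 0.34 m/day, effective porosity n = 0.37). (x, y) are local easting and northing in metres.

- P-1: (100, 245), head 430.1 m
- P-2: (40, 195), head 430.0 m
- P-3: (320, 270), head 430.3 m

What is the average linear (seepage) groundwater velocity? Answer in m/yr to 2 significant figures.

0.44 m/yr

Differences from P-1: to P-2 (Δx, Δy, Δh) = (-60, -50, -0.1); to P-3 = (220, 25, +0.2).
Solve a·Δx + b·Δy = Δh: det = (-60)·25 − 220·(-50) = 9500.
∂h/∂x = [(-0.1)·25 − (+0.2)·(-50)] / 9500 = +0.0007895
∂h/∂y = [(-60)·(+0.2) − 220·(-0.1)] / 9500 = +0.001053
|∇h| = √(0.0007895² + 0.001053²) = 0.001316
Seepage velocity v = K·i/n = 0.34 × 0.001316 / 0.37 = 0.001209 m/day = 0.4416 m/yr.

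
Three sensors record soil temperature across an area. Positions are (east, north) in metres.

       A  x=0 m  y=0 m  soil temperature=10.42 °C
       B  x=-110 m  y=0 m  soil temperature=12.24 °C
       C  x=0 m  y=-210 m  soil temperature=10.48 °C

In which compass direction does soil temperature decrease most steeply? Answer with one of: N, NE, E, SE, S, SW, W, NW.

E

∂T/∂x = (12.24 − 10.42) / (-110 − 0) = -0.01655
∂T/∂y = (10.48 − 10.42) / (-210 − 0) = -0.0002857
Steepest decrease is along −∇f = (+0.01655 E, +0.0002857 N) → east.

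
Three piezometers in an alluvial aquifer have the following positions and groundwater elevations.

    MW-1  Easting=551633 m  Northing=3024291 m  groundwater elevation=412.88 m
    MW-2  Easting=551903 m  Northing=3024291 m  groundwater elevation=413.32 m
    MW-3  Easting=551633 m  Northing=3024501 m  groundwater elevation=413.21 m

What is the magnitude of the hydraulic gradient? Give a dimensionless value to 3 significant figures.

∂h/∂x = (413.32 − 412.88) / (551903 − 551633) = +0.001630
∂h/∂y = (413.21 − 412.88) / (3024501 − 3024291) = +0.001571
|∇h| = √(0.001630² + 0.001571²) = 0.002264

0.00226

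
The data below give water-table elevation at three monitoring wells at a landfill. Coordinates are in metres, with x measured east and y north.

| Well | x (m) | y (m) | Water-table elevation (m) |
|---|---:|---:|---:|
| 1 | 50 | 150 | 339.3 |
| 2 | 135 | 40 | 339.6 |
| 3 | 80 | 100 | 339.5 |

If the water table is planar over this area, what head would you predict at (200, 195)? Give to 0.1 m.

337.8 m

Differences from 1: to 2 (Δx, Δy, Δh) = (85, -110, +0.3); to 3 = (30, -50, +0.2).
Determinant of the coordinate differences = 85·(-50) − 30·(-110) = -950.
∂h/∂x = [(+0.3)·(-50) − (+0.2)·(-110)] / -950 = -0.007368
∂h/∂y = [85·(+0.2) − 30·(+0.3)] / -950 = -0.008421
h(200, 195) = 339.3 + (-0.007368)·(150) + (-0.008421)·(45) = 339.3 -1.105 -0.379 = 337.816 m.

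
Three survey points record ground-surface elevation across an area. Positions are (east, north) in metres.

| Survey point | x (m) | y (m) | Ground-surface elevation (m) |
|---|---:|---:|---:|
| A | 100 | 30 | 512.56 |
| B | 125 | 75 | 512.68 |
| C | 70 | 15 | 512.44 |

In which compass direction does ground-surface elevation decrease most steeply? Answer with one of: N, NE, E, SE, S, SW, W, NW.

W

With z = a·x + b·y + c and A as origin, the differences give:
  25·a + 45·b = +0.12
  (-30)·a + (-15)·b = -0.12
Eliminate b (×(-15) and ×45, subtract): 975·a = 3.600 → a = ∂z/∂x = +0.003692
Back-substitute: b = ∂z/∂y = +0.0006154.
Steepest decrease is along −∇f = (-0.003692 E, -0.0006154 N) → west.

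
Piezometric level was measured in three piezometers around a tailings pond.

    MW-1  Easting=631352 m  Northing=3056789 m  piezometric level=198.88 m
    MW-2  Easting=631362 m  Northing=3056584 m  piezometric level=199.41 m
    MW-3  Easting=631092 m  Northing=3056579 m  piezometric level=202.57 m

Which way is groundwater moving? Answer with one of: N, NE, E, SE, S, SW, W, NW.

E

With h = a·x + b·y + c and MW-1 as origin, the differences give:
  10·a + (-205)·b = +0.53
  (-260)·a + (-210)·b = +3.69
Eliminate b (×(-210) and ×(-205), subtract): -55400·a = 645.150 → a = ∂h/∂x = -0.01165
Back-substitute: b = ∂h/∂y = -0.003153.
Flow = −∇h = (+0.01165 east, +0.003153 north), which points east.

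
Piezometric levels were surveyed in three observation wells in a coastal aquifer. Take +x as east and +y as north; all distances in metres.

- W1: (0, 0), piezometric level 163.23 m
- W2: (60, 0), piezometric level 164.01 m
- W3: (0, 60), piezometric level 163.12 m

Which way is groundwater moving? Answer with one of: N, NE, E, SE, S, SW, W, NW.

∂h/∂x = (164.01 − 163.23) / (60 − 0) = +0.01300
∂h/∂y = (163.12 − 163.23) / (60 − 0) = -0.001833
Flow = −∇h = (-0.01300 east, +0.001833 north), which points west.

W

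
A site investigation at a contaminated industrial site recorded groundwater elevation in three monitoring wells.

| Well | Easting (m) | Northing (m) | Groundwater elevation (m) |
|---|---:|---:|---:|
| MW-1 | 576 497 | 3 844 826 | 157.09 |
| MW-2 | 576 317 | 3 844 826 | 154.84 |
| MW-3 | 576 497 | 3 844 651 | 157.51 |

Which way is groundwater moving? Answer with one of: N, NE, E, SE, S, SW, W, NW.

W

∂h/∂x = (154.84 − 157.09) / (576317 − 576497) = +0.01250
∂h/∂y = (157.51 − 157.09) / (3844651 − 3844826) = -0.002400
Flow = −∇h = (-0.01250 east, +0.002400 north), which points west.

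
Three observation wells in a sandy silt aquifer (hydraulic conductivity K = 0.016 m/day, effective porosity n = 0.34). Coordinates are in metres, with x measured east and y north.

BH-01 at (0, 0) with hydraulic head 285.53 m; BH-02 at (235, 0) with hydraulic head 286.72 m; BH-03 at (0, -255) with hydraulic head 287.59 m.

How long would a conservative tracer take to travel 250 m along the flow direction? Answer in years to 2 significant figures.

1500 years

∂h/∂x = (286.72 − 285.53) / (235 − 0) = +0.005064
∂h/∂y = (287.59 − 285.53) / (-255 − 0) = -0.008078
|∇h| = √(0.005064² + -0.008078²) = 0.009534
Seepage velocity v = K·i/n = 0.016 × 0.009534 / 0.34 = 0.0004487 m/day.
t = 250 / 0.0004487 = 5.572e+05 days = 1.53e+03 years.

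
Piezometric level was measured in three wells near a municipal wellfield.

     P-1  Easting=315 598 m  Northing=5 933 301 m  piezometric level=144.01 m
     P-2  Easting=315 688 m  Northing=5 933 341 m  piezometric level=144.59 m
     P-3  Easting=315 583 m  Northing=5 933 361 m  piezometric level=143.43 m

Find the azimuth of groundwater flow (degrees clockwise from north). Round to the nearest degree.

With h = a·x + b·y + c and P-1 as origin, the differences give:
  90·a + 40·b = +0.58
  (-15)·a + 60·b = -0.58
Eliminate b (×60 and ×40, subtract): 6000·a = 58.000 → a = ∂h/∂x = +0.009667
Back-substitute: b = ∂h/∂y = -0.007250.
Flow direction (−∇h) has components (-0.009667 E, +0.007250 N).
Azimuth = atan2(E, N) = atan2(-0.009667, +0.007250) = 306.9° ≈ 307°.

307°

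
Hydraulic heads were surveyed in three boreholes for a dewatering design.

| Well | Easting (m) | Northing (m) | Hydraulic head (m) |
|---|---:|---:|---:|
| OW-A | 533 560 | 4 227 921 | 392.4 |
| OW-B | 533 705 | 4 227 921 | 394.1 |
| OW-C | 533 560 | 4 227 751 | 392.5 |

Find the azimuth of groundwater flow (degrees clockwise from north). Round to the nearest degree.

∂h/∂x = (394.1 − 392.4) / (533705 − 533560) = +0.01172
∂h/∂y = (392.5 − 392.4) / (4227751 − 4227921) = -0.0005882
Flow direction (−∇h) has components (-0.01172 E, +0.0005882 N).
Azimuth = atan2(E, N) = atan2(-0.01172, +0.0005882) = 272.9° ≈ 273°.

273°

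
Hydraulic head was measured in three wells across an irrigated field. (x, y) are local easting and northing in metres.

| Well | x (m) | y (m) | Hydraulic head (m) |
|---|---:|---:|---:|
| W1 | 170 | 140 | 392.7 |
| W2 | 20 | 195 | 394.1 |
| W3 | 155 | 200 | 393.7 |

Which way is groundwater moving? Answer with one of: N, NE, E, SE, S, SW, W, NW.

Differences from W1: to W2 (Δx, Δy, Δh) = (-150, 55, +1.4); to W3 = (-15, 60, +1.0).
Solve a·Δx + b·Δy = Δh: det = (-150)·60 − (-15)·55 = -8175.
∂h/∂x = [(+1.4)·60 − (+1.0)·55] / -8175 = -0.003547
∂h/∂y = [(-150)·(+1.0) − (-15)·(+1.4)] / -8175 = +0.01578
Flow = −∇h = (+0.003547 east, -0.01578 north), which points south.

S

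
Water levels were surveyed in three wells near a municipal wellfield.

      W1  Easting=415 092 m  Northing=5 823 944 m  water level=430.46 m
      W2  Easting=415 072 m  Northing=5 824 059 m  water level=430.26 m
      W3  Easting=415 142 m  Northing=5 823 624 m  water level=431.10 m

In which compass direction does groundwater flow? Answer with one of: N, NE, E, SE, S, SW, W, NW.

E

With h = a·x + b·y + c and W1 as origin, the differences give:
  (-20)·a + 115·b = -0.20
  50·a + (-320)·b = +0.64
Eliminate b (×(-320) and ×115, subtract): 650·a = -9.600 → a = ∂h/∂x = -0.01477
Back-substitute: b = ∂h/∂y = -0.004308.
Flow = −∇h = (+0.01477 east, +0.004308 north), which points east.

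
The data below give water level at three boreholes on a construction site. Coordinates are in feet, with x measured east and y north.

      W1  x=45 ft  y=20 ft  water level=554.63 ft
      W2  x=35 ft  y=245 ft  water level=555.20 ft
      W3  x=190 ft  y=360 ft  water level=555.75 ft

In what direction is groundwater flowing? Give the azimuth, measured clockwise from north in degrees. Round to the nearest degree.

With h = a·x + b·y + c and W1 as origin, the differences give:
  (-10)·a + 225·b = +0.57
  145·a + 340·b = +1.12
Eliminate b (×340 and ×225, subtract): -36025·a = -58.200 → a = ∂h/∂x = +0.001616
Back-substitute: b = ∂h/∂y = +0.002605.
Flow direction (−∇h) has components (-0.001616 E, -0.002605 N).
Azimuth = atan2(E, N) = atan2(-0.001616, -0.002605) = 211.8° ≈ 212°.

212°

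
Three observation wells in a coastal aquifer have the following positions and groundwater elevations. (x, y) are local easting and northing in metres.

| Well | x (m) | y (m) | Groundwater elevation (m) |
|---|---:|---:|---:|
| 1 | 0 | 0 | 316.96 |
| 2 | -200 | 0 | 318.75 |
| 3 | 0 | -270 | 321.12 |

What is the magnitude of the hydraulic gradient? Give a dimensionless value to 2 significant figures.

0.018

∂h/∂x = (318.75 − 316.96) / (-200 − 0) = -0.008950
∂h/∂y = (321.12 − 316.96) / (-270 − 0) = -0.01541
|∇h| = √(-0.008950² + -0.01541²) = 0.01782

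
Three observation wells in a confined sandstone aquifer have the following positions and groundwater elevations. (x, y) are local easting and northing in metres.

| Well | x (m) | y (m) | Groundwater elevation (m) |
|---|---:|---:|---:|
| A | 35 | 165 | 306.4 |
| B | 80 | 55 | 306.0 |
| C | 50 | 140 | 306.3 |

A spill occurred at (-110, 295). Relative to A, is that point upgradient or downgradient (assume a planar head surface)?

upgradient

Taking A as reference: B−A = (45, -110, -0.4); C−A = (15, -25, -0.1).
Solve a·Δx + b·Δy = Δh: det = 45·(-25) − 15·(-110) = 525.
∂h/∂x = [(-0.4)·(-25) − (-0.1)·(-110)] / 525 = -0.001905
∂h/∂y = [45·(-0.1) − 15·(-0.4)] / 525 = +0.002857
Head at (-110, 295) = 306.4 + (-0.001905)·(-145) + (+0.002857)·(130) = 307.05 m.
That is higher than the 306.4 m at A, so the point is upgradient.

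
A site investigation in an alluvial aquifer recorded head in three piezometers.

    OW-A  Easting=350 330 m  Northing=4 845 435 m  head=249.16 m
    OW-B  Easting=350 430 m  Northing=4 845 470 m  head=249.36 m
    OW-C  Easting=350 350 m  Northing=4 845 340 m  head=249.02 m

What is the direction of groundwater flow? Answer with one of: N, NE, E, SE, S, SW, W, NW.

SW

With h = a·x + b·y + c and OW-A as origin, the differences give:
  100·a + 35·b = +0.20
  20·a + (-95)·b = -0.14
Eliminate b (×(-95) and ×35, subtract): -10200·a = -14.100 → a = ∂h/∂x = +0.001382
Back-substitute: b = ∂h/∂y = +0.001765.
Flow = −∇h = (-0.001382 east, -0.001765 north), which points southwest.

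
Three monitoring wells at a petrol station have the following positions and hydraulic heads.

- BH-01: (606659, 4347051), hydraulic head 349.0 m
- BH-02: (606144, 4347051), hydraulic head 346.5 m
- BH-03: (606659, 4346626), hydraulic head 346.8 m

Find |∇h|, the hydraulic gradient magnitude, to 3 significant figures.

∂h/∂x = (346.5 − 349.0) / (606144 − 606659) = +0.004854
∂h/∂y = (346.8 − 349.0) / (4346626 − 4347051) = +0.005176
|∇h| = √(0.004854² + 0.005176²) = 0.007096

0.00710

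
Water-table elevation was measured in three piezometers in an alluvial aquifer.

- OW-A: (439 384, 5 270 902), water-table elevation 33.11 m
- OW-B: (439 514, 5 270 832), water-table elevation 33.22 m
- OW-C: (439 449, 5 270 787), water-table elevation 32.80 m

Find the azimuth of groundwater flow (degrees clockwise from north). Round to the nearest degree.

216°

Three-point gradient (reference OW-A): Δ to OW-B = (130, -70, +0.11), Δ to OW-C = (65, -115, -0.31).
∂h/∂x = +0.003303, ∂h/∂y = +0.004563 (det = -10400).
Flow direction (−∇h) has components (-0.003303 E, -0.004563 N).
Azimuth = atan2(E, N) = atan2(-0.003303, -0.004563) = 215.9° ≈ 216°.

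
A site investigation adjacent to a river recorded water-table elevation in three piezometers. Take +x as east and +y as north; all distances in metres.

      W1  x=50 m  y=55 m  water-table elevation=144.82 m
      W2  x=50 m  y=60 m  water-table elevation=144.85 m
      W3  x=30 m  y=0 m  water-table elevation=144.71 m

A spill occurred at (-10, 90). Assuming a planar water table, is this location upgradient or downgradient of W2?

Taking W1 as reference: W2−W1 = (0, 5, +0.03); W3−W1 = (-20, -55, -0.11).
Determinant of the coordinate differences = 0·(-55) − (-20)·5 = 100.
∂h/∂x = [(+0.03)·(-55) − (-0.11)·5] / 100 = -0.01100
∂h/∂y = [0·(-0.11) − (-20)·(+0.03)] / 100 = +0.006000
Head at (-10, 90) = 144.82 + (-0.01100)·(-60) + (+0.006000)·(35) = 145.69 m.
That is higher than the 144.85 m at W2, so the point is upgradient.

upgradient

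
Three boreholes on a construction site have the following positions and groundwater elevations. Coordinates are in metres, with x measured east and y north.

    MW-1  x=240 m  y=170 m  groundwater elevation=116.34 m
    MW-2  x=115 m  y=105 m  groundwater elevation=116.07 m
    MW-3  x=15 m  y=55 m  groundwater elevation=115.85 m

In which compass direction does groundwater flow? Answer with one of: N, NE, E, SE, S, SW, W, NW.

NW

Differences from MW-1: to MW-2 (Δx, Δy, Δh) = (-125, -65, -0.27); to MW-3 = (-225, -115, -0.49).
Determinant of the coordinate differences = (-125)·(-115) − (-225)·(-65) = -250.
∂h/∂x = [(-0.27)·(-115) − (-0.49)·(-65)] / -250 = +0.003200
∂h/∂y = [(-125)·(-0.49) − (-225)·(-0.27)] / -250 = -0.002000
Flow = −∇h = (-0.003200 east, +0.002000 north), which points northwest.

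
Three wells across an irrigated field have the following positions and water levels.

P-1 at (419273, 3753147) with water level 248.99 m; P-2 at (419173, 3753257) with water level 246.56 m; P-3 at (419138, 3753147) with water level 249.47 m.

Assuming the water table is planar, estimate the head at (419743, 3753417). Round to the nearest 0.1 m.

Differences from P-1: to P-2 (Δx, Δy, Δh) = (-100, 110, -2.43); to P-3 = (-135, 0, +0.48).
Solve a·Δx + b·Δy = Δh: det = (-100)·0 − (-135)·110 = 14850.
∂h/∂x = [(-2.43)·0 − (+0.48)·110] / 14850 = -0.003556
∂h/∂y = [(-100)·(+0.48) − (-135)·(-2.43)] / 14850 = -0.02532
h(419743, 3753417) = 248.99 + (-0.003556)·(470) + (-0.02532)·(270) = 248.99 -1.671 -6.837 = 240.482 m.

240.5 m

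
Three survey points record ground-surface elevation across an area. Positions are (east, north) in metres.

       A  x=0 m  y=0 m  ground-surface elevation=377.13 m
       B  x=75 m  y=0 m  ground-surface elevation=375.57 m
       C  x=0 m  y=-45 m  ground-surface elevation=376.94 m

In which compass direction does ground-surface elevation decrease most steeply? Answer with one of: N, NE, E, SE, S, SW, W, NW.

E

∂z/∂x = (375.57 − 377.13) / (75 − 0) = -0.02080
∂z/∂y = (376.94 − 377.13) / (-45 − 0) = +0.004222
Steepest decrease is along −∇f = (+0.02080 E, -0.004222 N) → east.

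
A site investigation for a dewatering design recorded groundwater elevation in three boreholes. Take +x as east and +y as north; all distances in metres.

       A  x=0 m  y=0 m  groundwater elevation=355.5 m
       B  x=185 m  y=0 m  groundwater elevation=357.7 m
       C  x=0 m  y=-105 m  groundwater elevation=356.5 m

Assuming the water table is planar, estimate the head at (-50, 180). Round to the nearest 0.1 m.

353.2 m

∂h/∂x = (357.7 − 355.5) / (185 − 0) = +0.01189
∂h/∂y = (356.5 − 355.5) / (-105 − 0) = -0.009524
h(-50, 180) = 355.5 + (+0.01189)·(-50) + (-0.009524)·(180) = 355.5 -0.595 -1.714 = 353.191 m.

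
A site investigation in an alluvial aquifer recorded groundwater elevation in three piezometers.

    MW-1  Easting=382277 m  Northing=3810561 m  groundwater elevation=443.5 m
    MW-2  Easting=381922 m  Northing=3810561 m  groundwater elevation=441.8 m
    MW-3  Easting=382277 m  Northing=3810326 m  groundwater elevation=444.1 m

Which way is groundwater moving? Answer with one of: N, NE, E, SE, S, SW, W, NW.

NW

∂h/∂x = (441.8 − 443.5) / (381922 − 382277) = +0.004789
∂h/∂y = (444.1 − 443.5) / (3810326 − 3810561) = -0.002553
Flow = −∇h = (-0.004789 east, +0.002553 north), which points northwest.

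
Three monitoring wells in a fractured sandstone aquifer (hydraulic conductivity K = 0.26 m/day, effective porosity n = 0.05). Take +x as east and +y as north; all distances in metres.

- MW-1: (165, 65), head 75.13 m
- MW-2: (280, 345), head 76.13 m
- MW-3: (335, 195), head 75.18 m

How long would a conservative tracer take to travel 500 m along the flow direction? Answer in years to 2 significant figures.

Differences from MW-1: to MW-2 (Δx, Δy, Δh) = (115, 280, +1.00); to MW-3 = (170, 130, +0.05).
Solve a·Δx + b·Δy = Δh: det = 115·130 − 170·280 = -32650.
∂h/∂x = [(+1.00)·130 − (+0.05)·280] / -32650 = -0.003553
∂h/∂y = [115·(+0.05) − 170·(+1.00)] / -32650 = +0.005031
|∇h| = √(-0.003553² + 0.005031²) = 0.006159
Seepage velocity v = K·i/n = 0.26 × 0.006159 / 0.05 = 0.03203 m/day.
t = 500 / 0.03203 = 1.561e+04 days = 42.7 years.

43 years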